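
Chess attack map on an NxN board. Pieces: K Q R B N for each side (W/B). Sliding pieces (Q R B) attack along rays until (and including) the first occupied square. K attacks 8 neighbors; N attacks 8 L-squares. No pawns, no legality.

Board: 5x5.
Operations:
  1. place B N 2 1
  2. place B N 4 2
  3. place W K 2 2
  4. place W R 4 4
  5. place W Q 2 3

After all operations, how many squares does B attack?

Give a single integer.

Op 1: place BN@(2,1)
Op 2: place BN@(4,2)
Op 3: place WK@(2,2)
Op 4: place WR@(4,4)
Op 5: place WQ@(2,3)
Per-piece attacks for B:
  BN@(2,1): attacks (3,3) (4,2) (1,3) (0,2) (4,0) (0,0)
  BN@(4,2): attacks (3,4) (2,3) (3,0) (2,1)
Union (10 distinct): (0,0) (0,2) (1,3) (2,1) (2,3) (3,0) (3,3) (3,4) (4,0) (4,2)

Answer: 10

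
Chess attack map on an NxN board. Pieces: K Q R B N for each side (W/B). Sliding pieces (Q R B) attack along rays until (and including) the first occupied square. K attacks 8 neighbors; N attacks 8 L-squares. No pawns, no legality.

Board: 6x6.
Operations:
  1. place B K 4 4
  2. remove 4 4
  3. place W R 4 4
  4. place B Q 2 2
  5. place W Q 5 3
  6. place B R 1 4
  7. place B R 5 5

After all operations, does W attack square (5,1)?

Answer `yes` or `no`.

Op 1: place BK@(4,4)
Op 2: remove (4,4)
Op 3: place WR@(4,4)
Op 4: place BQ@(2,2)
Op 5: place WQ@(5,3)
Op 6: place BR@(1,4)
Op 7: place BR@(5,5)
Per-piece attacks for W:
  WR@(4,4): attacks (4,5) (4,3) (4,2) (4,1) (4,0) (5,4) (3,4) (2,4) (1,4) [ray(-1,0) blocked at (1,4)]
  WQ@(5,3): attacks (5,4) (5,5) (5,2) (5,1) (5,0) (4,3) (3,3) (2,3) (1,3) (0,3) (4,4) (4,2) (3,1) (2,0) [ray(0,1) blocked at (5,5); ray(-1,1) blocked at (4,4)]
W attacks (5,1): yes

Answer: yes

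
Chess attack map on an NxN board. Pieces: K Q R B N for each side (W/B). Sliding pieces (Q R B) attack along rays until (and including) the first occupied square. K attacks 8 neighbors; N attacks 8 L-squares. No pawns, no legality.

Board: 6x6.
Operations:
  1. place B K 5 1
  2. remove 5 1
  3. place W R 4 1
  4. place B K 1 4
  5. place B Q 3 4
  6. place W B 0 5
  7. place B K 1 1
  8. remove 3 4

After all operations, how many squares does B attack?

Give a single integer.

Op 1: place BK@(5,1)
Op 2: remove (5,1)
Op 3: place WR@(4,1)
Op 4: place BK@(1,4)
Op 5: place BQ@(3,4)
Op 6: place WB@(0,5)
Op 7: place BK@(1,1)
Op 8: remove (3,4)
Per-piece attacks for B:
  BK@(1,1): attacks (1,2) (1,0) (2,1) (0,1) (2,2) (2,0) (0,2) (0,0)
  BK@(1,4): attacks (1,5) (1,3) (2,4) (0,4) (2,5) (2,3) (0,5) (0,3)
Union (16 distinct): (0,0) (0,1) (0,2) (0,3) (0,4) (0,5) (1,0) (1,2) (1,3) (1,5) (2,0) (2,1) (2,2) (2,3) (2,4) (2,5)

Answer: 16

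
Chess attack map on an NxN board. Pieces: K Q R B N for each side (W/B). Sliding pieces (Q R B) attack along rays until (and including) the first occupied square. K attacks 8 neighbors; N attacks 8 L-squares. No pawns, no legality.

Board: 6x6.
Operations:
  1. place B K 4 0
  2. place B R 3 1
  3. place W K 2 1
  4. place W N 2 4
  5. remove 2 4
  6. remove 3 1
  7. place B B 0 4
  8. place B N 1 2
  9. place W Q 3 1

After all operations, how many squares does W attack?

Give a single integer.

Op 1: place BK@(4,0)
Op 2: place BR@(3,1)
Op 3: place WK@(2,1)
Op 4: place WN@(2,4)
Op 5: remove (2,4)
Op 6: remove (3,1)
Op 7: place BB@(0,4)
Op 8: place BN@(1,2)
Op 9: place WQ@(3,1)
Per-piece attacks for W:
  WK@(2,1): attacks (2,2) (2,0) (3,1) (1,1) (3,2) (3,0) (1,2) (1,0)
  WQ@(3,1): attacks (3,2) (3,3) (3,4) (3,5) (3,0) (4,1) (5,1) (2,1) (4,2) (5,3) (4,0) (2,2) (1,3) (0,4) (2,0) [ray(-1,0) blocked at (2,1); ray(1,-1) blocked at (4,0); ray(-1,1) blocked at (0,4)]
Union (19 distinct): (0,4) (1,0) (1,1) (1,2) (1,3) (2,0) (2,1) (2,2) (3,0) (3,1) (3,2) (3,3) (3,4) (3,5) (4,0) (4,1) (4,2) (5,1) (5,3)

Answer: 19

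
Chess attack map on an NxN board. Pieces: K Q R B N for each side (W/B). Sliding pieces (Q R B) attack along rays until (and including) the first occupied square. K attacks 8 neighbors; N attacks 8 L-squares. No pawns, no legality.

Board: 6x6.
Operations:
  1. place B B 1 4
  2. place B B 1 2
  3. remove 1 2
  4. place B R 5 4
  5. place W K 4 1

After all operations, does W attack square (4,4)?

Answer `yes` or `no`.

Answer: no

Derivation:
Op 1: place BB@(1,4)
Op 2: place BB@(1,2)
Op 3: remove (1,2)
Op 4: place BR@(5,4)
Op 5: place WK@(4,1)
Per-piece attacks for W:
  WK@(4,1): attacks (4,2) (4,0) (5,1) (3,1) (5,2) (5,0) (3,2) (3,0)
W attacks (4,4): no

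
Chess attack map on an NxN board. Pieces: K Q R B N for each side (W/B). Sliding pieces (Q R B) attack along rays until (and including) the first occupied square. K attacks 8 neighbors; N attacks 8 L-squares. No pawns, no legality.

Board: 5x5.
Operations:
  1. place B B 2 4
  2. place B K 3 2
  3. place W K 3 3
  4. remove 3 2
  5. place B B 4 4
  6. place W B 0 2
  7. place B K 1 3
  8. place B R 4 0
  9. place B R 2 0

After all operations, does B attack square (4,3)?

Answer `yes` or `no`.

Op 1: place BB@(2,4)
Op 2: place BK@(3,2)
Op 3: place WK@(3,3)
Op 4: remove (3,2)
Op 5: place BB@(4,4)
Op 6: place WB@(0,2)
Op 7: place BK@(1,3)
Op 8: place BR@(4,0)
Op 9: place BR@(2,0)
Per-piece attacks for B:
  BK@(1,3): attacks (1,4) (1,2) (2,3) (0,3) (2,4) (2,2) (0,4) (0,2)
  BR@(2,0): attacks (2,1) (2,2) (2,3) (2,4) (3,0) (4,0) (1,0) (0,0) [ray(0,1) blocked at (2,4); ray(1,0) blocked at (4,0)]
  BB@(2,4): attacks (3,3) (1,3) [ray(1,-1) blocked at (3,3); ray(-1,-1) blocked at (1,3)]
  BR@(4,0): attacks (4,1) (4,2) (4,3) (4,4) (3,0) (2,0) [ray(0,1) blocked at (4,4); ray(-1,0) blocked at (2,0)]
  BB@(4,4): attacks (3,3) [ray(-1,-1) blocked at (3,3)]
B attacks (4,3): yes

Answer: yes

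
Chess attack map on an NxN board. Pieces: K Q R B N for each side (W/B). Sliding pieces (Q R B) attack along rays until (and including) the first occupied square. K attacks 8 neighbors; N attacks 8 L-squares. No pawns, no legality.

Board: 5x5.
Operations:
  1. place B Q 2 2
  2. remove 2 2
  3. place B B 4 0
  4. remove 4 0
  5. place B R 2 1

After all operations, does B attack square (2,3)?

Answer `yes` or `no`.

Op 1: place BQ@(2,2)
Op 2: remove (2,2)
Op 3: place BB@(4,0)
Op 4: remove (4,0)
Op 5: place BR@(2,1)
Per-piece attacks for B:
  BR@(2,1): attacks (2,2) (2,3) (2,4) (2,0) (3,1) (4,1) (1,1) (0,1)
B attacks (2,3): yes

Answer: yes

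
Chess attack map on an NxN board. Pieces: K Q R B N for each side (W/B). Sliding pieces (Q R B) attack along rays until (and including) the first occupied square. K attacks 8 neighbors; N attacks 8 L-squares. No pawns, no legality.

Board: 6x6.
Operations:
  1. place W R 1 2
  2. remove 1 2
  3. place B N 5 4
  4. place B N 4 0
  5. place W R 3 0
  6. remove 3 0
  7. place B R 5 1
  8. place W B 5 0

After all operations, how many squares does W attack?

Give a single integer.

Answer: 5

Derivation:
Op 1: place WR@(1,2)
Op 2: remove (1,2)
Op 3: place BN@(5,4)
Op 4: place BN@(4,0)
Op 5: place WR@(3,0)
Op 6: remove (3,0)
Op 7: place BR@(5,1)
Op 8: place WB@(5,0)
Per-piece attacks for W:
  WB@(5,0): attacks (4,1) (3,2) (2,3) (1,4) (0,5)
Union (5 distinct): (0,5) (1,4) (2,3) (3,2) (4,1)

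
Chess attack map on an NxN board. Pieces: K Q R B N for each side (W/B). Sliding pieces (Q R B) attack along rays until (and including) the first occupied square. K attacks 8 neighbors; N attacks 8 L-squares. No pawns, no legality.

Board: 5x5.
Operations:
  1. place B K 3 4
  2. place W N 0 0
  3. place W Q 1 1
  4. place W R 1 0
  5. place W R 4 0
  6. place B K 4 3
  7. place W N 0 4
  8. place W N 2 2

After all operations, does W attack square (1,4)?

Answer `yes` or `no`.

Op 1: place BK@(3,4)
Op 2: place WN@(0,0)
Op 3: place WQ@(1,1)
Op 4: place WR@(1,0)
Op 5: place WR@(4,0)
Op 6: place BK@(4,3)
Op 7: place WN@(0,4)
Op 8: place WN@(2,2)
Per-piece attacks for W:
  WN@(0,0): attacks (1,2) (2,1)
  WN@(0,4): attacks (1,2) (2,3)
  WR@(1,0): attacks (1,1) (2,0) (3,0) (4,0) (0,0) [ray(0,1) blocked at (1,1); ray(1,0) blocked at (4,0); ray(-1,0) blocked at (0,0)]
  WQ@(1,1): attacks (1,2) (1,3) (1,4) (1,0) (2,1) (3,1) (4,1) (0,1) (2,2) (2,0) (0,2) (0,0) [ray(0,-1) blocked at (1,0); ray(1,1) blocked at (2,2); ray(-1,-1) blocked at (0,0)]
  WN@(2,2): attacks (3,4) (4,3) (1,4) (0,3) (3,0) (4,1) (1,0) (0,1)
  WR@(4,0): attacks (4,1) (4,2) (4,3) (3,0) (2,0) (1,0) [ray(0,1) blocked at (4,3); ray(-1,0) blocked at (1,0)]
W attacks (1,4): yes

Answer: yes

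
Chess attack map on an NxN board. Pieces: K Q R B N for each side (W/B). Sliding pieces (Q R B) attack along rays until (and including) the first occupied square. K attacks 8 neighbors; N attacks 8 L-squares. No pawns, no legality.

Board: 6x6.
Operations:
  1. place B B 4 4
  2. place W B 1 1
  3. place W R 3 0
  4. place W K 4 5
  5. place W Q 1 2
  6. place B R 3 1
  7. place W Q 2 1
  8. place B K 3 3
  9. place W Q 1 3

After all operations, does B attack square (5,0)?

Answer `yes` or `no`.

Answer: no

Derivation:
Op 1: place BB@(4,4)
Op 2: place WB@(1,1)
Op 3: place WR@(3,0)
Op 4: place WK@(4,5)
Op 5: place WQ@(1,2)
Op 6: place BR@(3,1)
Op 7: place WQ@(2,1)
Op 8: place BK@(3,3)
Op 9: place WQ@(1,3)
Per-piece attacks for B:
  BR@(3,1): attacks (3,2) (3,3) (3,0) (4,1) (5,1) (2,1) [ray(0,1) blocked at (3,3); ray(0,-1) blocked at (3,0); ray(-1,0) blocked at (2,1)]
  BK@(3,3): attacks (3,4) (3,2) (4,3) (2,3) (4,4) (4,2) (2,4) (2,2)
  BB@(4,4): attacks (5,5) (5,3) (3,5) (3,3) [ray(-1,-1) blocked at (3,3)]
B attacks (5,0): no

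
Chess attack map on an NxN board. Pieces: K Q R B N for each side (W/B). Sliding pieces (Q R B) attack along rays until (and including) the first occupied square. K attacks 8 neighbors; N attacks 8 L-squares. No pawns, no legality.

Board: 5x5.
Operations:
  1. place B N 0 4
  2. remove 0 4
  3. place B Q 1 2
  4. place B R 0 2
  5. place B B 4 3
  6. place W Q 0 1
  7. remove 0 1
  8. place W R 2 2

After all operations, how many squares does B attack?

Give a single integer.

Op 1: place BN@(0,4)
Op 2: remove (0,4)
Op 3: place BQ@(1,2)
Op 4: place BR@(0,2)
Op 5: place BB@(4,3)
Op 6: place WQ@(0,1)
Op 7: remove (0,1)
Op 8: place WR@(2,2)
Per-piece attacks for B:
  BR@(0,2): attacks (0,3) (0,4) (0,1) (0,0) (1,2) [ray(1,0) blocked at (1,2)]
  BQ@(1,2): attacks (1,3) (1,4) (1,1) (1,0) (2,2) (0,2) (2,3) (3,4) (2,1) (3,0) (0,3) (0,1) [ray(1,0) blocked at (2,2); ray(-1,0) blocked at (0,2)]
  BB@(4,3): attacks (3,4) (3,2) (2,1) (1,0)
Union (16 distinct): (0,0) (0,1) (0,2) (0,3) (0,4) (1,0) (1,1) (1,2) (1,3) (1,4) (2,1) (2,2) (2,3) (3,0) (3,2) (3,4)

Answer: 16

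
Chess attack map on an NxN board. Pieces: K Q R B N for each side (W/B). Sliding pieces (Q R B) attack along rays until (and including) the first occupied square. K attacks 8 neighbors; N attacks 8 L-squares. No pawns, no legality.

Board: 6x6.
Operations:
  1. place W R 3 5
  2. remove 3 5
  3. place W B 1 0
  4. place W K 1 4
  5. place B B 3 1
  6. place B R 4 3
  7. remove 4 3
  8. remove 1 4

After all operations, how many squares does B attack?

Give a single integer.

Op 1: place WR@(3,5)
Op 2: remove (3,5)
Op 3: place WB@(1,0)
Op 4: place WK@(1,4)
Op 5: place BB@(3,1)
Op 6: place BR@(4,3)
Op 7: remove (4,3)
Op 8: remove (1,4)
Per-piece attacks for B:
  BB@(3,1): attacks (4,2) (5,3) (4,0) (2,2) (1,3) (0,4) (2,0)
Union (7 distinct): (0,4) (1,3) (2,0) (2,2) (4,0) (4,2) (5,3)

Answer: 7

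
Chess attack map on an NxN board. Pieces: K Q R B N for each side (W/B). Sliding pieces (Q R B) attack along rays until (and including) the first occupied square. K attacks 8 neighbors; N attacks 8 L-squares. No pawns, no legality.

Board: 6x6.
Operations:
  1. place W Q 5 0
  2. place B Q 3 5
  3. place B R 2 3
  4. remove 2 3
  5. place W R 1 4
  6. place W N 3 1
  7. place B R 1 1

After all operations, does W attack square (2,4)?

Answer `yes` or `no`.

Answer: yes

Derivation:
Op 1: place WQ@(5,0)
Op 2: place BQ@(3,5)
Op 3: place BR@(2,3)
Op 4: remove (2,3)
Op 5: place WR@(1,4)
Op 6: place WN@(3,1)
Op 7: place BR@(1,1)
Per-piece attacks for W:
  WR@(1,4): attacks (1,5) (1,3) (1,2) (1,1) (2,4) (3,4) (4,4) (5,4) (0,4) [ray(0,-1) blocked at (1,1)]
  WN@(3,1): attacks (4,3) (5,2) (2,3) (1,2) (5,0) (1,0)
  WQ@(5,0): attacks (5,1) (5,2) (5,3) (5,4) (5,5) (4,0) (3,0) (2,0) (1,0) (0,0) (4,1) (3,2) (2,3) (1,4) [ray(-1,1) blocked at (1,4)]
W attacks (2,4): yes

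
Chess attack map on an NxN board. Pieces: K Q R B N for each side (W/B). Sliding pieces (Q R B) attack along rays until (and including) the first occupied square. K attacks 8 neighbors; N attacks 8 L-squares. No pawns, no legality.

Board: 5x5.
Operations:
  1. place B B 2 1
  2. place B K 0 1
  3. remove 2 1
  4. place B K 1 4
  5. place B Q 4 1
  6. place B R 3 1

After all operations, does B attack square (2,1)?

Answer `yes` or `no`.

Op 1: place BB@(2,1)
Op 2: place BK@(0,1)
Op 3: remove (2,1)
Op 4: place BK@(1,4)
Op 5: place BQ@(4,1)
Op 6: place BR@(3,1)
Per-piece attacks for B:
  BK@(0,1): attacks (0,2) (0,0) (1,1) (1,2) (1,0)
  BK@(1,4): attacks (1,3) (2,4) (0,4) (2,3) (0,3)
  BR@(3,1): attacks (3,2) (3,3) (3,4) (3,0) (4,1) (2,1) (1,1) (0,1) [ray(1,0) blocked at (4,1); ray(-1,0) blocked at (0,1)]
  BQ@(4,1): attacks (4,2) (4,3) (4,4) (4,0) (3,1) (3,2) (2,3) (1,4) (3,0) [ray(-1,0) blocked at (3,1); ray(-1,1) blocked at (1,4)]
B attacks (2,1): yes

Answer: yes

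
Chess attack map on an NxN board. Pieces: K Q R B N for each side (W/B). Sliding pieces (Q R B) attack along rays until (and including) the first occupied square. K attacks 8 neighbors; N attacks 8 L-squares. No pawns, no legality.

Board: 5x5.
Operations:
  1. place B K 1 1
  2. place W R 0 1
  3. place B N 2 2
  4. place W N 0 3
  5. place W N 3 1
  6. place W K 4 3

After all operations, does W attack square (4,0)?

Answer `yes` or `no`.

Answer: no

Derivation:
Op 1: place BK@(1,1)
Op 2: place WR@(0,1)
Op 3: place BN@(2,2)
Op 4: place WN@(0,3)
Op 5: place WN@(3,1)
Op 6: place WK@(4,3)
Per-piece attacks for W:
  WR@(0,1): attacks (0,2) (0,3) (0,0) (1,1) [ray(0,1) blocked at (0,3); ray(1,0) blocked at (1,1)]
  WN@(0,3): attacks (2,4) (1,1) (2,2)
  WN@(3,1): attacks (4,3) (2,3) (1,2) (1,0)
  WK@(4,3): attacks (4,4) (4,2) (3,3) (3,4) (3,2)
W attacks (4,0): no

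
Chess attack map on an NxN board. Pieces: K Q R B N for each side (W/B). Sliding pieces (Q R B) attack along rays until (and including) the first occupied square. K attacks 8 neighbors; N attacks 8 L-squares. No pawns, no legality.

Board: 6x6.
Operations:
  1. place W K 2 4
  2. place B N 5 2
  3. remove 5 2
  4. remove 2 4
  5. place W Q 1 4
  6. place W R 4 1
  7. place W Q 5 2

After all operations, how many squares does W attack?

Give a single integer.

Op 1: place WK@(2,4)
Op 2: place BN@(5,2)
Op 3: remove (5,2)
Op 4: remove (2,4)
Op 5: place WQ@(1,4)
Op 6: place WR@(4,1)
Op 7: place WQ@(5,2)
Per-piece attacks for W:
  WQ@(1,4): attacks (1,5) (1,3) (1,2) (1,1) (1,0) (2,4) (3,4) (4,4) (5,4) (0,4) (2,5) (2,3) (3,2) (4,1) (0,5) (0,3) [ray(1,-1) blocked at (4,1)]
  WR@(4,1): attacks (4,2) (4,3) (4,4) (4,5) (4,0) (5,1) (3,1) (2,1) (1,1) (0,1)
  WQ@(5,2): attacks (5,3) (5,4) (5,5) (5,1) (5,0) (4,2) (3,2) (2,2) (1,2) (0,2) (4,3) (3,4) (2,5) (4,1) [ray(-1,-1) blocked at (4,1)]
Union (29 distinct): (0,1) (0,2) (0,3) (0,4) (0,5) (1,0) (1,1) (1,2) (1,3) (1,5) (2,1) (2,2) (2,3) (2,4) (2,5) (3,1) (3,2) (3,4) (4,0) (4,1) (4,2) (4,3) (4,4) (4,5) (5,0) (5,1) (5,3) (5,4) (5,5)

Answer: 29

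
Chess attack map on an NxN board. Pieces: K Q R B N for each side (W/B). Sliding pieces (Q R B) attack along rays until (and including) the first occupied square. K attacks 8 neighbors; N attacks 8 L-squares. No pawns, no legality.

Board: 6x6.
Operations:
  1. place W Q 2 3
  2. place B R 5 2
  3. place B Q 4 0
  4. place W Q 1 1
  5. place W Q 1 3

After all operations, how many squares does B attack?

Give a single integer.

Answer: 20

Derivation:
Op 1: place WQ@(2,3)
Op 2: place BR@(5,2)
Op 3: place BQ@(4,0)
Op 4: place WQ@(1,1)
Op 5: place WQ@(1,3)
Per-piece attacks for B:
  BQ@(4,0): attacks (4,1) (4,2) (4,3) (4,4) (4,5) (5,0) (3,0) (2,0) (1,0) (0,0) (5,1) (3,1) (2,2) (1,3) [ray(-1,1) blocked at (1,3)]
  BR@(5,2): attacks (5,3) (5,4) (5,5) (5,1) (5,0) (4,2) (3,2) (2,2) (1,2) (0,2)
Union (20 distinct): (0,0) (0,2) (1,0) (1,2) (1,3) (2,0) (2,2) (3,0) (3,1) (3,2) (4,1) (4,2) (4,3) (4,4) (4,5) (5,0) (5,1) (5,3) (5,4) (5,5)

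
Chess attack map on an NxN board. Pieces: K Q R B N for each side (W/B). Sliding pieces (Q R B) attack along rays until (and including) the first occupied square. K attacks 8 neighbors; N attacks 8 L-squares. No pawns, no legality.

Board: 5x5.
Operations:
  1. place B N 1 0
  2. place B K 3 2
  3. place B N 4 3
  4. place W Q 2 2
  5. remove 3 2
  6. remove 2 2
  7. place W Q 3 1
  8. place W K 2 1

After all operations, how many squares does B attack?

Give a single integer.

Op 1: place BN@(1,0)
Op 2: place BK@(3,2)
Op 3: place BN@(4,3)
Op 4: place WQ@(2,2)
Op 5: remove (3,2)
Op 6: remove (2,2)
Op 7: place WQ@(3,1)
Op 8: place WK@(2,1)
Per-piece attacks for B:
  BN@(1,0): attacks (2,2) (3,1) (0,2)
  BN@(4,3): attacks (2,4) (3,1) (2,2)
Union (4 distinct): (0,2) (2,2) (2,4) (3,1)

Answer: 4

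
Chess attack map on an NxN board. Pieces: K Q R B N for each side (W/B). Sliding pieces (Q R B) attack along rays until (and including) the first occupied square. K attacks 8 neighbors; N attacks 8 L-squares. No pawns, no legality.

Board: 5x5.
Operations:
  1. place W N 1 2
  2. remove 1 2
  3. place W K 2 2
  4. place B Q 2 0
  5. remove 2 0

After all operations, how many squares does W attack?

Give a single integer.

Answer: 8

Derivation:
Op 1: place WN@(1,2)
Op 2: remove (1,2)
Op 3: place WK@(2,2)
Op 4: place BQ@(2,0)
Op 5: remove (2,0)
Per-piece attacks for W:
  WK@(2,2): attacks (2,3) (2,1) (3,2) (1,2) (3,3) (3,1) (1,3) (1,1)
Union (8 distinct): (1,1) (1,2) (1,3) (2,1) (2,3) (3,1) (3,2) (3,3)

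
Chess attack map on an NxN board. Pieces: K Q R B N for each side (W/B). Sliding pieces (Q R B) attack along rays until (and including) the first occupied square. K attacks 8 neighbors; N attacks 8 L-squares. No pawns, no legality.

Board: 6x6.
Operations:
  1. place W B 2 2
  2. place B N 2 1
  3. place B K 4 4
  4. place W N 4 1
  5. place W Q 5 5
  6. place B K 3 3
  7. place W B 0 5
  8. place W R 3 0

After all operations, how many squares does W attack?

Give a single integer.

Op 1: place WB@(2,2)
Op 2: place BN@(2,1)
Op 3: place BK@(4,4)
Op 4: place WN@(4,1)
Op 5: place WQ@(5,5)
Op 6: place BK@(3,3)
Op 7: place WB@(0,5)
Op 8: place WR@(3,0)
Per-piece attacks for W:
  WB@(0,5): attacks (1,4) (2,3) (3,2) (4,1) [ray(1,-1) blocked at (4,1)]
  WB@(2,2): attacks (3,3) (3,1) (4,0) (1,3) (0,4) (1,1) (0,0) [ray(1,1) blocked at (3,3)]
  WR@(3,0): attacks (3,1) (3,2) (3,3) (4,0) (5,0) (2,0) (1,0) (0,0) [ray(0,1) blocked at (3,3)]
  WN@(4,1): attacks (5,3) (3,3) (2,2) (2,0)
  WQ@(5,5): attacks (5,4) (5,3) (5,2) (5,1) (5,0) (4,5) (3,5) (2,5) (1,5) (0,5) (4,4) [ray(-1,0) blocked at (0,5); ray(-1,-1) blocked at (4,4)]
Union (25 distinct): (0,0) (0,4) (0,5) (1,0) (1,1) (1,3) (1,4) (1,5) (2,0) (2,2) (2,3) (2,5) (3,1) (3,2) (3,3) (3,5) (4,0) (4,1) (4,4) (4,5) (5,0) (5,1) (5,2) (5,3) (5,4)

Answer: 25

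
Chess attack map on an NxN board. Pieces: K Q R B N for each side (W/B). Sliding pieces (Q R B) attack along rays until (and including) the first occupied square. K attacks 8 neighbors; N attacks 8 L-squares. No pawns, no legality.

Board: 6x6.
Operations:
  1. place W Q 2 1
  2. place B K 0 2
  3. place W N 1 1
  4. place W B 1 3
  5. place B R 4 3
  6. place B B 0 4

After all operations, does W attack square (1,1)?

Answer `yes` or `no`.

Op 1: place WQ@(2,1)
Op 2: place BK@(0,2)
Op 3: place WN@(1,1)
Op 4: place WB@(1,3)
Op 5: place BR@(4,3)
Op 6: place BB@(0,4)
Per-piece attacks for W:
  WN@(1,1): attacks (2,3) (3,2) (0,3) (3,0)
  WB@(1,3): attacks (2,4) (3,5) (2,2) (3,1) (4,0) (0,4) (0,2) [ray(-1,1) blocked at (0,4); ray(-1,-1) blocked at (0,2)]
  WQ@(2,1): attacks (2,2) (2,3) (2,4) (2,5) (2,0) (3,1) (4,1) (5,1) (1,1) (3,2) (4,3) (3,0) (1,2) (0,3) (1,0) [ray(-1,0) blocked at (1,1); ray(1,1) blocked at (4,3)]
W attacks (1,1): yes

Answer: yes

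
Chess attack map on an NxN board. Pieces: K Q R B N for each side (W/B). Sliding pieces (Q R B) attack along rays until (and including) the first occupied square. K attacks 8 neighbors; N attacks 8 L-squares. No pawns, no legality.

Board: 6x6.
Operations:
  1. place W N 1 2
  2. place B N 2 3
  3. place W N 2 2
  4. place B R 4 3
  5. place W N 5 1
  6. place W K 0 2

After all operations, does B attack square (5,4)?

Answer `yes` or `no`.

Op 1: place WN@(1,2)
Op 2: place BN@(2,3)
Op 3: place WN@(2,2)
Op 4: place BR@(4,3)
Op 5: place WN@(5,1)
Op 6: place WK@(0,2)
Per-piece attacks for B:
  BN@(2,3): attacks (3,5) (4,4) (1,5) (0,4) (3,1) (4,2) (1,1) (0,2)
  BR@(4,3): attacks (4,4) (4,5) (4,2) (4,1) (4,0) (5,3) (3,3) (2,3) [ray(-1,0) blocked at (2,3)]
B attacks (5,4): no

Answer: no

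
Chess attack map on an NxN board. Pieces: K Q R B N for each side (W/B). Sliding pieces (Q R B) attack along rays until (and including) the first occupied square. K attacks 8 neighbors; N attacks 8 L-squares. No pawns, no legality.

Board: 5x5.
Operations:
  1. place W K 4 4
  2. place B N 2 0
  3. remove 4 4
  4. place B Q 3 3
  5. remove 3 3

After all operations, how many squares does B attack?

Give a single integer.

Op 1: place WK@(4,4)
Op 2: place BN@(2,0)
Op 3: remove (4,4)
Op 4: place BQ@(3,3)
Op 5: remove (3,3)
Per-piece attacks for B:
  BN@(2,0): attacks (3,2) (4,1) (1,2) (0,1)
Union (4 distinct): (0,1) (1,2) (3,2) (4,1)

Answer: 4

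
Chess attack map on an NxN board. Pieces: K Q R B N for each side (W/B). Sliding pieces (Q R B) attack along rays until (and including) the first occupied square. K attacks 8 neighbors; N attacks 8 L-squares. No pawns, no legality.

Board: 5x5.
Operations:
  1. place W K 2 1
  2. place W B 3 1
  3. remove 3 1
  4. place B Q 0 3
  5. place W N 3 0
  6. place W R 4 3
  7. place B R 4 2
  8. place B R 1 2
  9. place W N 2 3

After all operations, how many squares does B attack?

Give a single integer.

Answer: 16

Derivation:
Op 1: place WK@(2,1)
Op 2: place WB@(3,1)
Op 3: remove (3,1)
Op 4: place BQ@(0,3)
Op 5: place WN@(3,0)
Op 6: place WR@(4,3)
Op 7: place BR@(4,2)
Op 8: place BR@(1,2)
Op 9: place WN@(2,3)
Per-piece attacks for B:
  BQ@(0,3): attacks (0,4) (0,2) (0,1) (0,0) (1,3) (2,3) (1,4) (1,2) [ray(1,0) blocked at (2,3); ray(1,-1) blocked at (1,2)]
  BR@(1,2): attacks (1,3) (1,4) (1,1) (1,0) (2,2) (3,2) (4,2) (0,2) [ray(1,0) blocked at (4,2)]
  BR@(4,2): attacks (4,3) (4,1) (4,0) (3,2) (2,2) (1,2) [ray(0,1) blocked at (4,3); ray(-1,0) blocked at (1,2)]
Union (16 distinct): (0,0) (0,1) (0,2) (0,4) (1,0) (1,1) (1,2) (1,3) (1,4) (2,2) (2,3) (3,2) (4,0) (4,1) (4,2) (4,3)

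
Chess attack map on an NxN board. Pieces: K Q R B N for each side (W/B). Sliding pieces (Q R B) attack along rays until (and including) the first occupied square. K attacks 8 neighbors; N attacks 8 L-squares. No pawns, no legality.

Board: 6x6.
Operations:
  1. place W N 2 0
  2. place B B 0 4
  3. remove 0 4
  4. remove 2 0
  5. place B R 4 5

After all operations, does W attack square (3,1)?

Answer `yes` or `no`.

Op 1: place WN@(2,0)
Op 2: place BB@(0,4)
Op 3: remove (0,4)
Op 4: remove (2,0)
Op 5: place BR@(4,5)
Per-piece attacks for W:
W attacks (3,1): no

Answer: no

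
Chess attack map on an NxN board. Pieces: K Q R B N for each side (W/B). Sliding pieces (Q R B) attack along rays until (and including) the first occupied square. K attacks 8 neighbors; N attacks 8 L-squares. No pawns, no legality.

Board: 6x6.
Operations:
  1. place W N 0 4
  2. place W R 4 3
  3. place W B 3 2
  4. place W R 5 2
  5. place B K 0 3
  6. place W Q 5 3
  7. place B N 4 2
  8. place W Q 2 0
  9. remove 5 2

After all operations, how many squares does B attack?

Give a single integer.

Op 1: place WN@(0,4)
Op 2: place WR@(4,3)
Op 3: place WB@(3,2)
Op 4: place WR@(5,2)
Op 5: place BK@(0,3)
Op 6: place WQ@(5,3)
Op 7: place BN@(4,2)
Op 8: place WQ@(2,0)
Op 9: remove (5,2)
Per-piece attacks for B:
  BK@(0,3): attacks (0,4) (0,2) (1,3) (1,4) (1,2)
  BN@(4,2): attacks (5,4) (3,4) (2,3) (5,0) (3,0) (2,1)
Union (11 distinct): (0,2) (0,4) (1,2) (1,3) (1,4) (2,1) (2,3) (3,0) (3,4) (5,0) (5,4)

Answer: 11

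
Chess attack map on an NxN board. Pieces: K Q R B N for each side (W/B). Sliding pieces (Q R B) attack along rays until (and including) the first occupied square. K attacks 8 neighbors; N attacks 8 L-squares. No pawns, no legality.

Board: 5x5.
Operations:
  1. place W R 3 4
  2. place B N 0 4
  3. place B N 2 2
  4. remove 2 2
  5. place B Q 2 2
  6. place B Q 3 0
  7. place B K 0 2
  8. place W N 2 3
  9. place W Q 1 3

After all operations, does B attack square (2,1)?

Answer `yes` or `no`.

Op 1: place WR@(3,4)
Op 2: place BN@(0,4)
Op 3: place BN@(2,2)
Op 4: remove (2,2)
Op 5: place BQ@(2,2)
Op 6: place BQ@(3,0)
Op 7: place BK@(0,2)
Op 8: place WN@(2,3)
Op 9: place WQ@(1,3)
Per-piece attacks for B:
  BK@(0,2): attacks (0,3) (0,1) (1,2) (1,3) (1,1)
  BN@(0,4): attacks (1,2) (2,3)
  BQ@(2,2): attacks (2,3) (2,1) (2,0) (3,2) (4,2) (1,2) (0,2) (3,3) (4,4) (3,1) (4,0) (1,3) (1,1) (0,0) [ray(0,1) blocked at (2,3); ray(-1,0) blocked at (0,2); ray(-1,1) blocked at (1,3)]
  BQ@(3,0): attacks (3,1) (3,2) (3,3) (3,4) (4,0) (2,0) (1,0) (0,0) (4,1) (2,1) (1,2) (0,3) [ray(0,1) blocked at (3,4)]
B attacks (2,1): yes

Answer: yes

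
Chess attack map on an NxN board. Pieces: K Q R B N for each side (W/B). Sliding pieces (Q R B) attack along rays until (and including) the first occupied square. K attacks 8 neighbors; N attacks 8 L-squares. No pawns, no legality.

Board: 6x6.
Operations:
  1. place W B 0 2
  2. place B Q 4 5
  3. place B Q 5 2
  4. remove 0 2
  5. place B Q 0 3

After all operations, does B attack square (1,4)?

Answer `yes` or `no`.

Answer: yes

Derivation:
Op 1: place WB@(0,2)
Op 2: place BQ@(4,5)
Op 3: place BQ@(5,2)
Op 4: remove (0,2)
Op 5: place BQ@(0,3)
Per-piece attacks for B:
  BQ@(0,3): attacks (0,4) (0,5) (0,2) (0,1) (0,0) (1,3) (2,3) (3,3) (4,3) (5,3) (1,4) (2,5) (1,2) (2,1) (3,0)
  BQ@(4,5): attacks (4,4) (4,3) (4,2) (4,1) (4,0) (5,5) (3,5) (2,5) (1,5) (0,5) (5,4) (3,4) (2,3) (1,2) (0,1)
  BQ@(5,2): attacks (5,3) (5,4) (5,5) (5,1) (5,0) (4,2) (3,2) (2,2) (1,2) (0,2) (4,3) (3,4) (2,5) (4,1) (3,0)
B attacks (1,4): yes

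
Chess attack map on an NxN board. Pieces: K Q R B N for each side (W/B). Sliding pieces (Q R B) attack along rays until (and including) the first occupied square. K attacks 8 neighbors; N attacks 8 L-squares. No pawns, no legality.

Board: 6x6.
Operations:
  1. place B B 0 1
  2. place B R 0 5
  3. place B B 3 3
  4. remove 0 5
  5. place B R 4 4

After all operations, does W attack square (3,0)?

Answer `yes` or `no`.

Op 1: place BB@(0,1)
Op 2: place BR@(0,5)
Op 3: place BB@(3,3)
Op 4: remove (0,5)
Op 5: place BR@(4,4)
Per-piece attacks for W:
W attacks (3,0): no

Answer: no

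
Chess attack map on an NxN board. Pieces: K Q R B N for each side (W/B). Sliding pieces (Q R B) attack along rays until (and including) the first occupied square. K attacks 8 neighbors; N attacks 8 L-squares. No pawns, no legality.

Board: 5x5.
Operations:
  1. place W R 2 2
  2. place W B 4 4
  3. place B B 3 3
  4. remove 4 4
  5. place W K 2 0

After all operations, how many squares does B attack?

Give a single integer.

Op 1: place WR@(2,2)
Op 2: place WB@(4,4)
Op 3: place BB@(3,3)
Op 4: remove (4,4)
Op 5: place WK@(2,0)
Per-piece attacks for B:
  BB@(3,3): attacks (4,4) (4,2) (2,4) (2,2) [ray(-1,-1) blocked at (2,2)]
Union (4 distinct): (2,2) (2,4) (4,2) (4,4)

Answer: 4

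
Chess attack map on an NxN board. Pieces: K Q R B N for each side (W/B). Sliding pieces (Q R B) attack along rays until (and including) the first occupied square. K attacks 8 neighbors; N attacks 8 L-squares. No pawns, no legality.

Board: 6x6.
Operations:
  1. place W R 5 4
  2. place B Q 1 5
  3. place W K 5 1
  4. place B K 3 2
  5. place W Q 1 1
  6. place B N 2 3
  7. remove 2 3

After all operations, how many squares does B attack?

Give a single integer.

Op 1: place WR@(5,4)
Op 2: place BQ@(1,5)
Op 3: place WK@(5,1)
Op 4: place BK@(3,2)
Op 5: place WQ@(1,1)
Op 6: place BN@(2,3)
Op 7: remove (2,3)
Per-piece attacks for B:
  BQ@(1,5): attacks (1,4) (1,3) (1,2) (1,1) (2,5) (3,5) (4,5) (5,5) (0,5) (2,4) (3,3) (4,2) (5,1) (0,4) [ray(0,-1) blocked at (1,1); ray(1,-1) blocked at (5,1)]
  BK@(3,2): attacks (3,3) (3,1) (4,2) (2,2) (4,3) (4,1) (2,3) (2,1)
Union (20 distinct): (0,4) (0,5) (1,1) (1,2) (1,3) (1,4) (2,1) (2,2) (2,3) (2,4) (2,5) (3,1) (3,3) (3,5) (4,1) (4,2) (4,3) (4,5) (5,1) (5,5)

Answer: 20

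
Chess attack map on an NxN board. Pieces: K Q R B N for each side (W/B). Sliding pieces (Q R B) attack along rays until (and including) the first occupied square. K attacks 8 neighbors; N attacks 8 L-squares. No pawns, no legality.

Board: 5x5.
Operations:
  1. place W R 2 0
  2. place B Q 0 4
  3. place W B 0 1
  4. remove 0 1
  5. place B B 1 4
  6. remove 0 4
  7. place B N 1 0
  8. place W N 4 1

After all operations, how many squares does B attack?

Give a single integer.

Op 1: place WR@(2,0)
Op 2: place BQ@(0,4)
Op 3: place WB@(0,1)
Op 4: remove (0,1)
Op 5: place BB@(1,4)
Op 6: remove (0,4)
Op 7: place BN@(1,0)
Op 8: place WN@(4,1)
Per-piece attacks for B:
  BN@(1,0): attacks (2,2) (3,1) (0,2)
  BB@(1,4): attacks (2,3) (3,2) (4,1) (0,3) [ray(1,-1) blocked at (4,1)]
Union (7 distinct): (0,2) (0,3) (2,2) (2,3) (3,1) (3,2) (4,1)

Answer: 7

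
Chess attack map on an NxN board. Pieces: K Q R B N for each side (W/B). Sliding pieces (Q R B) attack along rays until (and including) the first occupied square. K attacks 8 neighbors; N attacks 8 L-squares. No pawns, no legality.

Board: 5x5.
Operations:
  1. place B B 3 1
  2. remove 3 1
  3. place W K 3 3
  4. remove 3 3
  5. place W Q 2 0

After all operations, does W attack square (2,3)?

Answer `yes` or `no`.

Op 1: place BB@(3,1)
Op 2: remove (3,1)
Op 3: place WK@(3,3)
Op 4: remove (3,3)
Op 5: place WQ@(2,0)
Per-piece attacks for W:
  WQ@(2,0): attacks (2,1) (2,2) (2,3) (2,4) (3,0) (4,0) (1,0) (0,0) (3,1) (4,2) (1,1) (0,2)
W attacks (2,3): yes

Answer: yes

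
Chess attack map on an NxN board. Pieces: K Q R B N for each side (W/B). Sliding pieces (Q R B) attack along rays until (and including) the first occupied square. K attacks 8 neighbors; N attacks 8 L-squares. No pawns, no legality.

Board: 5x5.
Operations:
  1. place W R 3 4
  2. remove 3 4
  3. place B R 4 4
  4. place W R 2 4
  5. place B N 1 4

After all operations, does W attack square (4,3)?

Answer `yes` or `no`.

Op 1: place WR@(3,4)
Op 2: remove (3,4)
Op 3: place BR@(4,4)
Op 4: place WR@(2,4)
Op 5: place BN@(1,4)
Per-piece attacks for W:
  WR@(2,4): attacks (2,3) (2,2) (2,1) (2,0) (3,4) (4,4) (1,4) [ray(1,0) blocked at (4,4); ray(-1,0) blocked at (1,4)]
W attacks (4,3): no

Answer: no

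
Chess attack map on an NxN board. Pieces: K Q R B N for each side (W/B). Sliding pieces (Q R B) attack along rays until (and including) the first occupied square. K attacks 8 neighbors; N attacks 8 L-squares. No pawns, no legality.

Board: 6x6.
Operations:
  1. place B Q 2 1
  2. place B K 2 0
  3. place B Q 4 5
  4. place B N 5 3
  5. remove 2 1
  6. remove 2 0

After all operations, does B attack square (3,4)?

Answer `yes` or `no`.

Answer: yes

Derivation:
Op 1: place BQ@(2,1)
Op 2: place BK@(2,0)
Op 3: place BQ@(4,5)
Op 4: place BN@(5,3)
Op 5: remove (2,1)
Op 6: remove (2,0)
Per-piece attacks for B:
  BQ@(4,5): attacks (4,4) (4,3) (4,2) (4,1) (4,0) (5,5) (3,5) (2,5) (1,5) (0,5) (5,4) (3,4) (2,3) (1,2) (0,1)
  BN@(5,3): attacks (4,5) (3,4) (4,1) (3,2)
B attacks (3,4): yes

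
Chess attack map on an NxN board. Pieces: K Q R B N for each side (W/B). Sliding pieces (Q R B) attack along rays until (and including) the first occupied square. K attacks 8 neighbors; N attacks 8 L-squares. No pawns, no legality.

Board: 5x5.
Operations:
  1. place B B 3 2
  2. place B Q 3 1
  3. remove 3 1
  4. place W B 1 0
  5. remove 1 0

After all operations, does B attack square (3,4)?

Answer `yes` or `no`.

Op 1: place BB@(3,2)
Op 2: place BQ@(3,1)
Op 3: remove (3,1)
Op 4: place WB@(1,0)
Op 5: remove (1,0)
Per-piece attacks for B:
  BB@(3,2): attacks (4,3) (4,1) (2,3) (1,4) (2,1) (1,0)
B attacks (3,4): no

Answer: no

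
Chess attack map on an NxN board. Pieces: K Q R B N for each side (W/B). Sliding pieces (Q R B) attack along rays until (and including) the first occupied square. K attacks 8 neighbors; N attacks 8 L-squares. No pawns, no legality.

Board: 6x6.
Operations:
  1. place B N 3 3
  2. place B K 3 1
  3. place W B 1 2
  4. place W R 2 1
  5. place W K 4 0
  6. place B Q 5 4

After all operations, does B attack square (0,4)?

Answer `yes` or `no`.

Answer: yes

Derivation:
Op 1: place BN@(3,3)
Op 2: place BK@(3,1)
Op 3: place WB@(1,2)
Op 4: place WR@(2,1)
Op 5: place WK@(4,0)
Op 6: place BQ@(5,4)
Per-piece attacks for B:
  BK@(3,1): attacks (3,2) (3,0) (4,1) (2,1) (4,2) (4,0) (2,2) (2,0)
  BN@(3,3): attacks (4,5) (5,4) (2,5) (1,4) (4,1) (5,2) (2,1) (1,2)
  BQ@(5,4): attacks (5,5) (5,3) (5,2) (5,1) (5,0) (4,4) (3,4) (2,4) (1,4) (0,4) (4,5) (4,3) (3,2) (2,1) [ray(-1,-1) blocked at (2,1)]
B attacks (0,4): yes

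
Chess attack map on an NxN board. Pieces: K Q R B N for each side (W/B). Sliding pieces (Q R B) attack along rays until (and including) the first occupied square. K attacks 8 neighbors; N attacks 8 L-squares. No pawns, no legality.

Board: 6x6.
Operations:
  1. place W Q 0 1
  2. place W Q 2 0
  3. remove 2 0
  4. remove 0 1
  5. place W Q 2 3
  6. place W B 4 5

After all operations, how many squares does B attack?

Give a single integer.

Answer: 0

Derivation:
Op 1: place WQ@(0,1)
Op 2: place WQ@(2,0)
Op 3: remove (2,0)
Op 4: remove (0,1)
Op 5: place WQ@(2,3)
Op 6: place WB@(4,5)
Per-piece attacks for B:
Union (0 distinct): (none)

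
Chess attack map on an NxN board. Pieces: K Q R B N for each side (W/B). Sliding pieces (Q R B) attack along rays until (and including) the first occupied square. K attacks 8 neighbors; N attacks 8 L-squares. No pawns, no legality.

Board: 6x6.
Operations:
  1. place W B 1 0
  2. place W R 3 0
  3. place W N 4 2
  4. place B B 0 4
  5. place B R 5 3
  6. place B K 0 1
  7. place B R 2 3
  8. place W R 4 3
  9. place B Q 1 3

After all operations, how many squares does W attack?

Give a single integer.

Answer: 19

Derivation:
Op 1: place WB@(1,0)
Op 2: place WR@(3,0)
Op 3: place WN@(4,2)
Op 4: place BB@(0,4)
Op 5: place BR@(5,3)
Op 6: place BK@(0,1)
Op 7: place BR@(2,3)
Op 8: place WR@(4,3)
Op 9: place BQ@(1,3)
Per-piece attacks for W:
  WB@(1,0): attacks (2,1) (3,2) (4,3) (0,1) [ray(1,1) blocked at (4,3); ray(-1,1) blocked at (0,1)]
  WR@(3,0): attacks (3,1) (3,2) (3,3) (3,4) (3,5) (4,0) (5,0) (2,0) (1,0) [ray(-1,0) blocked at (1,0)]
  WN@(4,2): attacks (5,4) (3,4) (2,3) (5,0) (3,0) (2,1)
  WR@(4,3): attacks (4,4) (4,5) (4,2) (5,3) (3,3) (2,3) [ray(0,-1) blocked at (4,2); ray(1,0) blocked at (5,3); ray(-1,0) blocked at (2,3)]
Union (19 distinct): (0,1) (1,0) (2,0) (2,1) (2,3) (3,0) (3,1) (3,2) (3,3) (3,4) (3,5) (4,0) (4,2) (4,3) (4,4) (4,5) (5,0) (5,3) (5,4)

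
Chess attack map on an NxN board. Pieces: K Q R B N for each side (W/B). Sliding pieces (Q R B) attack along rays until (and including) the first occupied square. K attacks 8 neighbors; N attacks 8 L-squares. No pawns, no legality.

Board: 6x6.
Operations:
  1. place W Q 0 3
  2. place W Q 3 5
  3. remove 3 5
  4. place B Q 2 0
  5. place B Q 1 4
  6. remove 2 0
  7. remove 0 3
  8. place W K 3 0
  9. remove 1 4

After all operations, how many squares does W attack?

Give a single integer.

Answer: 5

Derivation:
Op 1: place WQ@(0,3)
Op 2: place WQ@(3,5)
Op 3: remove (3,5)
Op 4: place BQ@(2,0)
Op 5: place BQ@(1,4)
Op 6: remove (2,0)
Op 7: remove (0,3)
Op 8: place WK@(3,0)
Op 9: remove (1,4)
Per-piece attacks for W:
  WK@(3,0): attacks (3,1) (4,0) (2,0) (4,1) (2,1)
Union (5 distinct): (2,0) (2,1) (3,1) (4,0) (4,1)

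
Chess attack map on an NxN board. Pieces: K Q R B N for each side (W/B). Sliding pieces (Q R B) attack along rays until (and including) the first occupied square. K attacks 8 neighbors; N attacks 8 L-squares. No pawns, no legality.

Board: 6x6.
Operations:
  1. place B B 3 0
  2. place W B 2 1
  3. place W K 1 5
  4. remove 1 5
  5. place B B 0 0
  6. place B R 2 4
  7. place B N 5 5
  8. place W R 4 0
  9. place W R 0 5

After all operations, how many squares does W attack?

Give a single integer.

Op 1: place BB@(3,0)
Op 2: place WB@(2,1)
Op 3: place WK@(1,5)
Op 4: remove (1,5)
Op 5: place BB@(0,0)
Op 6: place BR@(2,4)
Op 7: place BN@(5,5)
Op 8: place WR@(4,0)
Op 9: place WR@(0,5)
Per-piece attacks for W:
  WR@(0,5): attacks (0,4) (0,3) (0,2) (0,1) (0,0) (1,5) (2,5) (3,5) (4,5) (5,5) [ray(0,-1) blocked at (0,0); ray(1,0) blocked at (5,5)]
  WB@(2,1): attacks (3,2) (4,3) (5,4) (3,0) (1,2) (0,3) (1,0) [ray(1,-1) blocked at (3,0)]
  WR@(4,0): attacks (4,1) (4,2) (4,3) (4,4) (4,5) (5,0) (3,0) [ray(-1,0) blocked at (3,0)]
Union (20 distinct): (0,0) (0,1) (0,2) (0,3) (0,4) (1,0) (1,2) (1,5) (2,5) (3,0) (3,2) (3,5) (4,1) (4,2) (4,3) (4,4) (4,5) (5,0) (5,4) (5,5)

Answer: 20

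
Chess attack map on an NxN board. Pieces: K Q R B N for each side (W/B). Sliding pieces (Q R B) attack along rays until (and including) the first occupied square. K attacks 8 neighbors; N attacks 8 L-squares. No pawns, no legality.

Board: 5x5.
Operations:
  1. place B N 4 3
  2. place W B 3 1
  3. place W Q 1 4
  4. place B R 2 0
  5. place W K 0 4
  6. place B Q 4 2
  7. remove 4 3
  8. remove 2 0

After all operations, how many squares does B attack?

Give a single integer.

Answer: 11

Derivation:
Op 1: place BN@(4,3)
Op 2: place WB@(3,1)
Op 3: place WQ@(1,4)
Op 4: place BR@(2,0)
Op 5: place WK@(0,4)
Op 6: place BQ@(4,2)
Op 7: remove (4,3)
Op 8: remove (2,0)
Per-piece attacks for B:
  BQ@(4,2): attacks (4,3) (4,4) (4,1) (4,0) (3,2) (2,2) (1,2) (0,2) (3,3) (2,4) (3,1) [ray(-1,-1) blocked at (3,1)]
Union (11 distinct): (0,2) (1,2) (2,2) (2,4) (3,1) (3,2) (3,3) (4,0) (4,1) (4,3) (4,4)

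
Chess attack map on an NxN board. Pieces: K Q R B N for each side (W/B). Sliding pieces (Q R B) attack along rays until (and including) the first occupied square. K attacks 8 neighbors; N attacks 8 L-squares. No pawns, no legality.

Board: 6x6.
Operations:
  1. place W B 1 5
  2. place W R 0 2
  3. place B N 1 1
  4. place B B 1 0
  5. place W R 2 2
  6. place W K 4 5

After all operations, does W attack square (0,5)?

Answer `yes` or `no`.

Answer: yes

Derivation:
Op 1: place WB@(1,5)
Op 2: place WR@(0,2)
Op 3: place BN@(1,1)
Op 4: place BB@(1,0)
Op 5: place WR@(2,2)
Op 6: place WK@(4,5)
Per-piece attacks for W:
  WR@(0,2): attacks (0,3) (0,4) (0,5) (0,1) (0,0) (1,2) (2,2) [ray(1,0) blocked at (2,2)]
  WB@(1,5): attacks (2,4) (3,3) (4,2) (5,1) (0,4)
  WR@(2,2): attacks (2,3) (2,4) (2,5) (2,1) (2,0) (3,2) (4,2) (5,2) (1,2) (0,2) [ray(-1,0) blocked at (0,2)]
  WK@(4,5): attacks (4,4) (5,5) (3,5) (5,4) (3,4)
W attacks (0,5): yes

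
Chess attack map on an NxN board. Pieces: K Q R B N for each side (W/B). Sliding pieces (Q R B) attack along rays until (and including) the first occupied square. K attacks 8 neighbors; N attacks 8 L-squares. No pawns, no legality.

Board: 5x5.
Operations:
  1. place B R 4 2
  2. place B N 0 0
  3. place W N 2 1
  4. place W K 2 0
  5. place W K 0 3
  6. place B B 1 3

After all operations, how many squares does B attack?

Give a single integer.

Answer: 12

Derivation:
Op 1: place BR@(4,2)
Op 2: place BN@(0,0)
Op 3: place WN@(2,1)
Op 4: place WK@(2,0)
Op 5: place WK@(0,3)
Op 6: place BB@(1,3)
Per-piece attacks for B:
  BN@(0,0): attacks (1,2) (2,1)
  BB@(1,3): attacks (2,4) (2,2) (3,1) (4,0) (0,4) (0,2)
  BR@(4,2): attacks (4,3) (4,4) (4,1) (4,0) (3,2) (2,2) (1,2) (0,2)
Union (12 distinct): (0,2) (0,4) (1,2) (2,1) (2,2) (2,4) (3,1) (3,2) (4,0) (4,1) (4,3) (4,4)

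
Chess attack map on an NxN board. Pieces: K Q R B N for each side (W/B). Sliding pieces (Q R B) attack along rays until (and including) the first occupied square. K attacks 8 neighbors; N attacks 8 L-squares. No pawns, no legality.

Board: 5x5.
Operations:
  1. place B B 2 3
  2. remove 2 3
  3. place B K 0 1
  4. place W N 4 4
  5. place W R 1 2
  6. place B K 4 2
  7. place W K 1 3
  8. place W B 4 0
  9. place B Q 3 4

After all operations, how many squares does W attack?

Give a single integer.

Op 1: place BB@(2,3)
Op 2: remove (2,3)
Op 3: place BK@(0,1)
Op 4: place WN@(4,4)
Op 5: place WR@(1,2)
Op 6: place BK@(4,2)
Op 7: place WK@(1,3)
Op 8: place WB@(4,0)
Op 9: place BQ@(3,4)
Per-piece attacks for W:
  WR@(1,2): attacks (1,3) (1,1) (1,0) (2,2) (3,2) (4,2) (0,2) [ray(0,1) blocked at (1,3); ray(1,0) blocked at (4,2)]
  WK@(1,3): attacks (1,4) (1,2) (2,3) (0,3) (2,4) (2,2) (0,4) (0,2)
  WB@(4,0): attacks (3,1) (2,2) (1,3) [ray(-1,1) blocked at (1,3)]
  WN@(4,4): attacks (3,2) (2,3)
Union (14 distinct): (0,2) (0,3) (0,4) (1,0) (1,1) (1,2) (1,3) (1,4) (2,2) (2,3) (2,4) (3,1) (3,2) (4,2)

Answer: 14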